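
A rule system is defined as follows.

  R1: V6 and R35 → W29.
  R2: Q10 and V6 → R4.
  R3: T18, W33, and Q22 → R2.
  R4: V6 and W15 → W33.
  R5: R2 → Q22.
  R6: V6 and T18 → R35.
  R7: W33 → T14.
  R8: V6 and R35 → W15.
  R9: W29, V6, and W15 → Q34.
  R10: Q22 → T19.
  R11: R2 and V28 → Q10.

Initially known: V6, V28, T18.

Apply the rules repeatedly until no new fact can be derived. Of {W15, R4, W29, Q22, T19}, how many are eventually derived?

2

From V6 and T18, R6 gives R35.
V6 and R35 hold, so W29 follows (R1).
V6 and R35 hold, so W15 follows (R8).
W15: reached.
R4 would need Q10 and V6 (R2), but Q10 is never established.
W29: reached.
Q22 would need R2 (R5), but R2 is never established.
T19 would need Q22 (R10), but Q22 is never established.
Reached: W15 and W29 — 2 of the 5.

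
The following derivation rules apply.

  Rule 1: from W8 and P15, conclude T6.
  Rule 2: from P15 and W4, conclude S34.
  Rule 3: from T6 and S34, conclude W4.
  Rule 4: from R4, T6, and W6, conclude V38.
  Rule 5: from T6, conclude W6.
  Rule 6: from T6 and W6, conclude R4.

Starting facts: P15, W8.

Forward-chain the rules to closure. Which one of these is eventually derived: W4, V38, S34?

W8 and P15 hold, so T6 follows (Rule 1).
From T6, Rule 5 gives W6.
T6 and W6 hold, so R4 follows (Rule 6).
From R4, T6, and W6, Rule 4 gives V38.
W4 would need T6 and S34 (Rule 3), but S34 is never established. S34 would need P15 and W4 (Rule 2), but W4 is never established.

V38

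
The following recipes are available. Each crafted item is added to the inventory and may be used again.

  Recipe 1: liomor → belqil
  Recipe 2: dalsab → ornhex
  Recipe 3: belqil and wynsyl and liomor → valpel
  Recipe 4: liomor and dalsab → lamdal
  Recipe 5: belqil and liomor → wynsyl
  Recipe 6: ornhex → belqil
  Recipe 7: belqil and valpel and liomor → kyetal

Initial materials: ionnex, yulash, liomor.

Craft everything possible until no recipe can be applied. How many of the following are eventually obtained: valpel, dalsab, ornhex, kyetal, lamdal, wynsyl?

Using Recipe 1, liomor makes belqil.
Using Recipe 5, belqil and liomor make wynsyl.
belqil and wynsyl and liomor → valpel (Recipe 3).
belqil and valpel and liomor → kyetal (Recipe 7).
valpel: reached.
No rule produces dalsab, and it is not given.
ornhex would need dalsab (Recipe 2), but dalsab is never obtained.
kyetal: reached.
lamdal would need liomor and dalsab (Recipe 4), but dalsab is never obtained.
wynsyl: reached.
Reached: valpel, kyetal, and wynsyl — 3 of the 6.

3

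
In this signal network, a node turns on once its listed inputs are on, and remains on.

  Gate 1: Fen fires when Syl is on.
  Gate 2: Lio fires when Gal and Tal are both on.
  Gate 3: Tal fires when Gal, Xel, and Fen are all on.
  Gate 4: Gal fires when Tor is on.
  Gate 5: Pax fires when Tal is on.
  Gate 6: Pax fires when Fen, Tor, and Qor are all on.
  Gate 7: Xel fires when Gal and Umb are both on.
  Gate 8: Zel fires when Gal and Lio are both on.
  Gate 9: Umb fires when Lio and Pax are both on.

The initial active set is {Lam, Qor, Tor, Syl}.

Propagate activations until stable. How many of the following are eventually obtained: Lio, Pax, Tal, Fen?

Syl is on, so Fen fires (Gate 1).
Gate 6: Fen, Tor, and Qor on → Pax on.
Lio would need Gal and Tal (Gate 2), but Tal never turns on.
Pax: reached.
Tal would need Gal, Xel, and Fen (Gate 3), but Xel never turns on.
Fen: reached.
Reached: Pax and Fen — 2 of the 4.

2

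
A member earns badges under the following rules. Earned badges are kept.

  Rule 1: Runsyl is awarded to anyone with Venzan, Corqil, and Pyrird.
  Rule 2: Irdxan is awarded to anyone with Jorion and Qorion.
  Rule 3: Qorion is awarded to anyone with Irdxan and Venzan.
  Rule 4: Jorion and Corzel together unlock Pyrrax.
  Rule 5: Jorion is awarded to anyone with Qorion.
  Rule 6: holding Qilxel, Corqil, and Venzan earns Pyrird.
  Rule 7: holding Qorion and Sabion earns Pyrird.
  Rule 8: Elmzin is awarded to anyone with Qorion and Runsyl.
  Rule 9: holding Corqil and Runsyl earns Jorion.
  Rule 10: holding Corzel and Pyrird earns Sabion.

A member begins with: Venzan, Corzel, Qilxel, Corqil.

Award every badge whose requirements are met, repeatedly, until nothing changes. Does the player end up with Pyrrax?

Yes

With Qilxel, Corqil, and Venzan, Pyrird is earned (Rule 6).
With Venzan, Corqil, and Pyrird, Runsyl is earned (Rule 1).
With Corqil and Runsyl, Jorion is earned (Rule 9).
With Jorion and Corzel, Pyrrax is earned (Rule 4).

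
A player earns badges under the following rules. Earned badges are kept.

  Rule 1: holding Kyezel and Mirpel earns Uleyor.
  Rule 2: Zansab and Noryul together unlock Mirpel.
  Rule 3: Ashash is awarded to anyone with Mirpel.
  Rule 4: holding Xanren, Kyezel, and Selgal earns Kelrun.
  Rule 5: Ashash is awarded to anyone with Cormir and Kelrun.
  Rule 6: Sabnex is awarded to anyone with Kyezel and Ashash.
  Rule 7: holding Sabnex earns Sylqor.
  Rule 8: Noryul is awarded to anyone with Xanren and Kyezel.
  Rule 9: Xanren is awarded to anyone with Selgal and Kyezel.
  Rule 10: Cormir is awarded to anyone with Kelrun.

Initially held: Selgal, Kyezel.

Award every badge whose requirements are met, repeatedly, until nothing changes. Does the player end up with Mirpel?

Mirpel would need Zansab and Noryul (Rule 2), but Zansab is never earned.

No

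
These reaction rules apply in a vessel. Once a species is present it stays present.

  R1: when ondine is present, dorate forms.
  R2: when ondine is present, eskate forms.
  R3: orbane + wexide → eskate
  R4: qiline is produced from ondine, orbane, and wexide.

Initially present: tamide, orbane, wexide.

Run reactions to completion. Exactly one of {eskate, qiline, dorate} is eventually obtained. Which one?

orbane and wexide present → eskate forms (R3).
dorate would need ondine (R1), but ondine never forms. qiline would need ondine, orbane, and wexide (R4), but ondine never forms.

eskate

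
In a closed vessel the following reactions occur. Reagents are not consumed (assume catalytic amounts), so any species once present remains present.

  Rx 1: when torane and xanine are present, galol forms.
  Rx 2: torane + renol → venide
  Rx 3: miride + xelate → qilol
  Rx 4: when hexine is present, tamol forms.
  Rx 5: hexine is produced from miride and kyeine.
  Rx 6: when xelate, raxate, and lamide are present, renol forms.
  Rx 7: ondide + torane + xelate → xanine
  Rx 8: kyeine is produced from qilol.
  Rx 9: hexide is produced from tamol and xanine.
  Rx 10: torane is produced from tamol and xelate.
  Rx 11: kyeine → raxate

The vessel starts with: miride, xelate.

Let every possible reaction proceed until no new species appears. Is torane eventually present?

Yes

miride and xelate present → qilol forms (Rx 3).
qilol present → kyeine forms (Rx 8).
miride and kyeine present → hexine forms (Rx 5).
hexine present → tamol forms (Rx 4).
tamol and xelate present → torane forms (Rx 10).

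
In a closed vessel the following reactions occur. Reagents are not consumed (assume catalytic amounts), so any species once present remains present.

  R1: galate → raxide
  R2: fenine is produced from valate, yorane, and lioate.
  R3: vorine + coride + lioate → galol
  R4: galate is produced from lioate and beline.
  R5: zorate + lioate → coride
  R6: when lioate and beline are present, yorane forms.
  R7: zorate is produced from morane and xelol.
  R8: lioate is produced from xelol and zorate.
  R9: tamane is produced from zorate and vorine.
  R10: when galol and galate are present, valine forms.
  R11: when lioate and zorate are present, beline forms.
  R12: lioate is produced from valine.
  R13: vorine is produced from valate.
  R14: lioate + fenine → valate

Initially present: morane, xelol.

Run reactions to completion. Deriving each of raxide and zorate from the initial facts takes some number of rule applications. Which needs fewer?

zorate

zorate: morane and xelol present → zorate forms (R7). [1 rule application]
raxide: morane and xelol present → zorate forms (R7). xelol and zorate present → lioate forms (R8). lioate and zorate present → beline forms (R11). lioate and beline present → galate forms (R4). galate present → raxide forms (R1). [5 rule applications]
zorate needs fewer.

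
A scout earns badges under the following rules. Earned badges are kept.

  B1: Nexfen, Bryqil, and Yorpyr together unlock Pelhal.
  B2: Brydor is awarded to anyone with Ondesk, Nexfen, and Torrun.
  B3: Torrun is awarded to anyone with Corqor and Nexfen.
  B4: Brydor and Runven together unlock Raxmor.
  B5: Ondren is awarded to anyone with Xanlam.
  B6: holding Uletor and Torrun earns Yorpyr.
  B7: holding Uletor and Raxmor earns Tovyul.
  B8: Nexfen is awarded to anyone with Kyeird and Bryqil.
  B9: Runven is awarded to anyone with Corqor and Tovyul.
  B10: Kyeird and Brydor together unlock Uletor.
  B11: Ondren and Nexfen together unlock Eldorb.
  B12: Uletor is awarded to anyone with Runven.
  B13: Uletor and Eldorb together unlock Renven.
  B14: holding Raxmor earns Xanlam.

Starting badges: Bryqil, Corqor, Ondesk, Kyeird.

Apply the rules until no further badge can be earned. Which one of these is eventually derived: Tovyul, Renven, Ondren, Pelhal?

With Kyeird and Bryqil, Nexfen is earned (B8).
With Corqor and Nexfen, Torrun is earned (B3).
With Ondesk, Nexfen, and Torrun, Brydor is earned (B2).
With Kyeird and Brydor, Uletor is earned (B10).
With Uletor and Torrun, Yorpyr is earned (B6).
With Nexfen, Bryqil, and Yorpyr, Pelhal is earned (B1).
Ondren would need Xanlam (B5), but Xanlam is never earned. Renven would need Uletor and Eldorb (B13), but Eldorb is never earned. Tovyul would need Uletor and Raxmor (B7), but Raxmor is never earned.

Pelhal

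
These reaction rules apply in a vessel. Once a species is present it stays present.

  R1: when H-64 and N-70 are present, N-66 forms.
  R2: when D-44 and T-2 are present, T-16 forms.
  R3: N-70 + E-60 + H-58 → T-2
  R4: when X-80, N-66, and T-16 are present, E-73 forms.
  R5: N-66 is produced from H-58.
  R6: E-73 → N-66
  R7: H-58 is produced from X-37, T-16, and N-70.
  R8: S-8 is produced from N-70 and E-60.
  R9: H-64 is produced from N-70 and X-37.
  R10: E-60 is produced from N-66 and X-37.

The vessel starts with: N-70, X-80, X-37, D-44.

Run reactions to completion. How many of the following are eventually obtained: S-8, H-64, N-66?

N-70 and X-37 present → H-64 forms (R9).
H-64 and N-70 present → N-66 forms (R1).
N-66 and X-37 present → E-60 forms (R10).
N-70 and E-60 present → S-8 forms (R8).
S-8: reached.
H-64: reached.
N-66: reached.
All 3 are reached.

3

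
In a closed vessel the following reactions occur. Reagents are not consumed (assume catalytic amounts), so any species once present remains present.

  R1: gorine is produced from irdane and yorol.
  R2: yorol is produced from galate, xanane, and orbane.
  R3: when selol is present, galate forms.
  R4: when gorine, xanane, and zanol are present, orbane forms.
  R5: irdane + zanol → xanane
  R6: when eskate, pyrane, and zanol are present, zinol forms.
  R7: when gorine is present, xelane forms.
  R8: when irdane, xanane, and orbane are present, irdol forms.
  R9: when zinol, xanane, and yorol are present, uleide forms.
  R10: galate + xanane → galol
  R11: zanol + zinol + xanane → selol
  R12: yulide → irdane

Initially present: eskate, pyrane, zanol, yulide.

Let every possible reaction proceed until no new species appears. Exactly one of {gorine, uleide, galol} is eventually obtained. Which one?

eskate, pyrane, and zanol present → zinol forms (R6).
yulide present → irdane forms (R12).
irdane and zanol present → xanane forms (R5).
zanol, zinol, and xanane present → selol forms (R11).
selol present → galate forms (R3).
galate and xanane present → galol forms (R10).
uleide would need zinol, xanane, and yorol (R9), but yorol never forms. gorine would need irdane and yorol (R1), but yorol never forms.

galol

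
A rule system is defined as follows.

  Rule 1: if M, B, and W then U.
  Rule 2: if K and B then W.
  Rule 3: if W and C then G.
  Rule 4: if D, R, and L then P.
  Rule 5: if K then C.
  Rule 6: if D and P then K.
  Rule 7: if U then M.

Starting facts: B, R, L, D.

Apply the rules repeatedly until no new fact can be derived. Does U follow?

U would need M, B, and W (Rule 1), but M is never established.

No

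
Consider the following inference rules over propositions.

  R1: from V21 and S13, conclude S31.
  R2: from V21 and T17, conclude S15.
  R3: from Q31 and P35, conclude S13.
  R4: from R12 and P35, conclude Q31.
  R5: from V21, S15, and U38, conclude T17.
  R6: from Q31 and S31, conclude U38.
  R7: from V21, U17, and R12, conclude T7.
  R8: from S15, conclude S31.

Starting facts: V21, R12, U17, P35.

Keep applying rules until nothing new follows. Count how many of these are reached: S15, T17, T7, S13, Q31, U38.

V21, U17, and R12 hold, so T7 follows (R7).
R12 and P35 hold, so Q31 follows (R4).
From Q31 and P35, R3 gives S13.
V21 and S13 hold, so S31 follows (R1).
From Q31 and S31, R6 gives U38.
S15 would need V21 and T17 (R2), but T17 is never established.
T17 would need V21, S15, and U38 (R5), but S15 is never established.
T7: reached.
S13: reached.
Q31: reached.
U38: reached.
Reached: T7, S13, Q31, and U38 — 4 of the 6.

4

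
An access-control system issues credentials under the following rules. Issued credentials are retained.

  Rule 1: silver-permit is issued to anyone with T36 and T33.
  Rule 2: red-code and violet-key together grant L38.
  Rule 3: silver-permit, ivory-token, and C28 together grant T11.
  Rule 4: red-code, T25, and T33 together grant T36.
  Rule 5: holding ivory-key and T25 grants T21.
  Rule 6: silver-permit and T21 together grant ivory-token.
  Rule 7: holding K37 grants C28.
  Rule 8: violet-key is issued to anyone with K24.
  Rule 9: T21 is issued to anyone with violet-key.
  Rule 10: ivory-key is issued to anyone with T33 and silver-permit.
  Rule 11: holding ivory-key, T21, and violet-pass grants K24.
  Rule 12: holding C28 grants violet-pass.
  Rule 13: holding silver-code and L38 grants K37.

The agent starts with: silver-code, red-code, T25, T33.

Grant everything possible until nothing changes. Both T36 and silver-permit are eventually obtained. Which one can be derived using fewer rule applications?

T36

T36: Holding red-code, T25, and T33 grants T36 (Rule 4). [1 rule application]
silver-permit: Holding red-code, T25, and T33 grants T36 (Rule 4). Holding T36 and T33 grants silver-permit (Rule 1). [2 rule applications]
T36 needs fewer.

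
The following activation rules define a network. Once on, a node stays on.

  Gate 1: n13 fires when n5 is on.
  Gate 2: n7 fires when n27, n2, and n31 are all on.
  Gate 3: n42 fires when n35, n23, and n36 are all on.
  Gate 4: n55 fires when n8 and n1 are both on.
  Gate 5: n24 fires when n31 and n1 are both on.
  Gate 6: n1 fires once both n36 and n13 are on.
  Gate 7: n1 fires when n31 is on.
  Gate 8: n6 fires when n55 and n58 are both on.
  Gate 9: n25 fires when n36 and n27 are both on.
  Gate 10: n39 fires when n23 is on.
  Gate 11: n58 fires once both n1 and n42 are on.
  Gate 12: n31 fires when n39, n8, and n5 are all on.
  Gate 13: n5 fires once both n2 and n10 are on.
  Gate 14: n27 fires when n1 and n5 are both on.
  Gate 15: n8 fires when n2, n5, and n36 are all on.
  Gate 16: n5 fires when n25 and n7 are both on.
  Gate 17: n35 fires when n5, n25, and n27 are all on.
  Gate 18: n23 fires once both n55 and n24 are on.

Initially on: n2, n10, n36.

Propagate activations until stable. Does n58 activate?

No

n58 would need n1 and n42 (Gate 11), but n42 never turns on.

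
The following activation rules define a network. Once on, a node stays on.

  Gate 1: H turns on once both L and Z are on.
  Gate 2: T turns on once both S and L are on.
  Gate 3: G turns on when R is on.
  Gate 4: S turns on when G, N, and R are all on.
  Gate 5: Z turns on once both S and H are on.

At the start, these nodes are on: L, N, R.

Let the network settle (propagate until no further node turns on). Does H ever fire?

No

H would need L and Z (Gate 1), but Z never turns on.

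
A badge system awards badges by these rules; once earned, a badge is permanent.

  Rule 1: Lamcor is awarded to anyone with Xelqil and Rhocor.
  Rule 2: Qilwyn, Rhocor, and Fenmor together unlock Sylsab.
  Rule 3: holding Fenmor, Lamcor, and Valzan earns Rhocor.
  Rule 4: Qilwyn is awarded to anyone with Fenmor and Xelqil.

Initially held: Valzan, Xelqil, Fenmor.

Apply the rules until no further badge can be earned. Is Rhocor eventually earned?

No

Rhocor would need Fenmor, Lamcor, and Valzan (Rule 3), but Lamcor is never earned.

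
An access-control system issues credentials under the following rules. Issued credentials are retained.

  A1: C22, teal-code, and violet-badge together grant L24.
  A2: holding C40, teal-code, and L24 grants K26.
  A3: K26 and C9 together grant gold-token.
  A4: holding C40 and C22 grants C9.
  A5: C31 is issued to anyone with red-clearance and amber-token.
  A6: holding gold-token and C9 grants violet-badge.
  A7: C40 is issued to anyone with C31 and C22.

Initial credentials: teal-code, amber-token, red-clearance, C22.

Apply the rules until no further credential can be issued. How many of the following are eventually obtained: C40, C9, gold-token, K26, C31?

Holding red-clearance and amber-token grants C31 (A5).
Holding C31 and C22 grants C40 (A7).
Holding C40 and C22 grants C9 (A4).
C40: reached.
C9: reached.
gold-token would need K26 and C9 (A3), but K26 is never granted.
K26 would need C40, teal-code, and L24 (A2), but L24 is never granted.
C31: reached.
Reached: C40, C9, and C31 — 3 of the 5.

3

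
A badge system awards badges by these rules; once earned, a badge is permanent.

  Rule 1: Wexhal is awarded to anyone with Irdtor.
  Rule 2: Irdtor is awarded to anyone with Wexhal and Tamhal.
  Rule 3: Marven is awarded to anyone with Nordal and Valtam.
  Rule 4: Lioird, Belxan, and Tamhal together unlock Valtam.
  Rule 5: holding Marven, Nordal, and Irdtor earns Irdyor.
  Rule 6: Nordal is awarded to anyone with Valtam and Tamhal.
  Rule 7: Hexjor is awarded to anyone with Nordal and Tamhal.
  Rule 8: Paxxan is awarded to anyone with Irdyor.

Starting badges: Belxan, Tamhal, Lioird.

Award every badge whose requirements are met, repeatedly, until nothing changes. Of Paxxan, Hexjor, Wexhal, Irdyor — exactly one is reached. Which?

With Lioird, Belxan, and Tamhal, Valtam is earned (Rule 4).
With Valtam and Tamhal, Nordal is earned (Rule 6).
With Nordal and Tamhal, Hexjor is earned (Rule 7).
Paxxan would need Irdyor (Rule 8), but Irdyor is never earned. Wexhal would need Irdtor (Rule 1), but Irdtor is never earned. Irdyor would need Marven, Nordal, and Irdtor (Rule 5), but Irdtor is never earned.

Hexjor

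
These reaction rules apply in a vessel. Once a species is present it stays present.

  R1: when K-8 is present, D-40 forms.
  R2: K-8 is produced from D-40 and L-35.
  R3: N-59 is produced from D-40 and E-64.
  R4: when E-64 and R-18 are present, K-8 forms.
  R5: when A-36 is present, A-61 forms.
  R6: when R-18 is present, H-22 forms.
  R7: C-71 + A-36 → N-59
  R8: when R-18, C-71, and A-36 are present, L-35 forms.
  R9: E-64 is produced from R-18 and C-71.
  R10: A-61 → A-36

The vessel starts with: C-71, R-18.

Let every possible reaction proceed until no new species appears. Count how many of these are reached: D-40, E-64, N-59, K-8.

R-18 and C-71 present → E-64 forms (R9).
E-64 and R-18 present → K-8 forms (R4).
K-8 present → D-40 forms (R1).
D-40 and E-64 present → N-59 forms (R3).
D-40: reached.
E-64: reached.
N-59: reached.
K-8: reached.
All 4 are reached.

4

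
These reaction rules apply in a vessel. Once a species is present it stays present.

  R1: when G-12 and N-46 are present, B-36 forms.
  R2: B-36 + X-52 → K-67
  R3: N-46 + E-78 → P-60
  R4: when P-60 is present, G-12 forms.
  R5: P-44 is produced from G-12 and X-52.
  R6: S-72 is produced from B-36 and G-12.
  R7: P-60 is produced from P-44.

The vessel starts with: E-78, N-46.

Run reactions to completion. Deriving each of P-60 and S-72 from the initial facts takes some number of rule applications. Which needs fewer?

P-60

P-60: N-46 and E-78 present → P-60 forms (R3). [1 rule application]
S-72: N-46 and E-78 present → P-60 forms (R3). P-60 present → G-12 forms (R4). G-12 and N-46 present → B-36 forms (R1). B-36 and G-12 present → S-72 forms (R6). [4 rule applications]
P-60 needs fewer.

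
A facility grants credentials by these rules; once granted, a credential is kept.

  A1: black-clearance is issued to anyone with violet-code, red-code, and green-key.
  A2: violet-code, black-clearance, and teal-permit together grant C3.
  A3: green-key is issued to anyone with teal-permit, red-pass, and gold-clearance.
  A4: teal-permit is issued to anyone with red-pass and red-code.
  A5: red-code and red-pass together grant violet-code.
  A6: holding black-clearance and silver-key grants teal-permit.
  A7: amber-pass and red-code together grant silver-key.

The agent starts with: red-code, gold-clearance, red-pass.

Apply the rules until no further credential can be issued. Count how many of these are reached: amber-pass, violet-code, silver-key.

1

Holding red-code and red-pass grants violet-code (A5).
No rule produces amber-pass, and it is not given.
violet-code: reached.
silver-key would need amber-pass and red-code (A7), but amber-pass is never granted.
Reached: violet-code — 1 of the 3.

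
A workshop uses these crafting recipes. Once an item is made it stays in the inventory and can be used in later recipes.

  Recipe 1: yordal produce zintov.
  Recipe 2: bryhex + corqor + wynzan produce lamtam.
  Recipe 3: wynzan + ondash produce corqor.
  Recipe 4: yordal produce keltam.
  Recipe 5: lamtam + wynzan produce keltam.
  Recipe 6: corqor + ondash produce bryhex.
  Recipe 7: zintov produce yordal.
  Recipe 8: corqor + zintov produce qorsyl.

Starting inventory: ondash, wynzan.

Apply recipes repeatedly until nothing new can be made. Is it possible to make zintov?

zintov would need yordal (Recipe 1), but yordal is never obtained.

No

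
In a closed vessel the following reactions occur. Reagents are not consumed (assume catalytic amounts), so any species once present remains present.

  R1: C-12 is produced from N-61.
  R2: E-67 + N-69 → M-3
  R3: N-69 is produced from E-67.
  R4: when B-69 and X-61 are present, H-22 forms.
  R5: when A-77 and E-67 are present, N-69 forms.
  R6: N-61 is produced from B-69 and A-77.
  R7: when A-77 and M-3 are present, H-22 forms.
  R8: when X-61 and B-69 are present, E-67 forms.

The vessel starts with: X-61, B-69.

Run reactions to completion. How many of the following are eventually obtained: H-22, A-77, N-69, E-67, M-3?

4

X-61 and B-69 present → E-67 forms (R8).
B-69 and X-61 present → H-22 forms (R4).
E-67 present → N-69 forms (R3).
E-67 and N-69 present → M-3 forms (R2).
H-22: reached.
No rule produces A-77, and it is not given.
N-69: reached.
E-67: reached.
M-3: reached.
Reached: H-22, N-69, E-67, and M-3 — 4 of the 5.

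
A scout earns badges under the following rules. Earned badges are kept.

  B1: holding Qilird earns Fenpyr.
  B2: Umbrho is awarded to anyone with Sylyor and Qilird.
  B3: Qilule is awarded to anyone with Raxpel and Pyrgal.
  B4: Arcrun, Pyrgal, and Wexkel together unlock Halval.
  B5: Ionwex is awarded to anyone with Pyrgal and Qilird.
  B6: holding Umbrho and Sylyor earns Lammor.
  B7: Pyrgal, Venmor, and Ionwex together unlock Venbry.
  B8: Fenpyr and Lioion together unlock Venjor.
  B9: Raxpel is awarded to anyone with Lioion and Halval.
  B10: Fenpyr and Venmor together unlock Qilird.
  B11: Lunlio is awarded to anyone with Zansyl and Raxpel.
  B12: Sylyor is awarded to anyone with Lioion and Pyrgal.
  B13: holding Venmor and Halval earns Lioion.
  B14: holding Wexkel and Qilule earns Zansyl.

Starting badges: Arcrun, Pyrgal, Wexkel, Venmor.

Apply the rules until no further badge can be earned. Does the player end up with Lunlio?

Yes

With Arcrun, Pyrgal, and Wexkel, Halval is earned (B4).
With Venmor and Halval, Lioion is earned (B13).
With Lioion and Halval, Raxpel is earned (B9).
With Raxpel and Pyrgal, Qilule is earned (B3).
With Wexkel and Qilule, Zansyl is earned (B14).
With Zansyl and Raxpel, Lunlio is earned (B11).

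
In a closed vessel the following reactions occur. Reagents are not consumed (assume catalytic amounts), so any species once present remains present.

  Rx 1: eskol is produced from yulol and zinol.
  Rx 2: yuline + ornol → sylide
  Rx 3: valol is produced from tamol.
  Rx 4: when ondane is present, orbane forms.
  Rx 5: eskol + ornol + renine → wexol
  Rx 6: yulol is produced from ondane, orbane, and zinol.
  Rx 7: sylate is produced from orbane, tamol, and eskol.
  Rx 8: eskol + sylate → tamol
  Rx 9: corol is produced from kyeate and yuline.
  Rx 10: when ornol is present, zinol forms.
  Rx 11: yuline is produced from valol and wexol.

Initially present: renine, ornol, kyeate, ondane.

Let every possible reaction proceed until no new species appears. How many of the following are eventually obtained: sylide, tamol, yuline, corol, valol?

sylide would need yuline and ornol (Rx 2), but yuline never forms.
tamol would need eskol and sylate (Rx 8), but sylate never forms.
yuline would need valol and wexol (Rx 11), but valol never forms.
corol would need kyeate and yuline (Rx 9), but yuline never forms.
valol would need tamol (Rx 3), but tamol never forms.
None of the 5 are reached.

0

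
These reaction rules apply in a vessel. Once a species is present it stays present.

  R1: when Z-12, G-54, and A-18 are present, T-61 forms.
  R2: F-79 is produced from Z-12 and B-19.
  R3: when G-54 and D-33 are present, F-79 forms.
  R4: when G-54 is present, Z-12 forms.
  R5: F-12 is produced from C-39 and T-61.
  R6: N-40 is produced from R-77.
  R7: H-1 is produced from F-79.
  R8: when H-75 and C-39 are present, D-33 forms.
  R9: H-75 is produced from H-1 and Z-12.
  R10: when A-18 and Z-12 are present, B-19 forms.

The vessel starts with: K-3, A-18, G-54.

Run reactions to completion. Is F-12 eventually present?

F-12 would need C-39 and T-61 (R5), but C-39 never forms.

No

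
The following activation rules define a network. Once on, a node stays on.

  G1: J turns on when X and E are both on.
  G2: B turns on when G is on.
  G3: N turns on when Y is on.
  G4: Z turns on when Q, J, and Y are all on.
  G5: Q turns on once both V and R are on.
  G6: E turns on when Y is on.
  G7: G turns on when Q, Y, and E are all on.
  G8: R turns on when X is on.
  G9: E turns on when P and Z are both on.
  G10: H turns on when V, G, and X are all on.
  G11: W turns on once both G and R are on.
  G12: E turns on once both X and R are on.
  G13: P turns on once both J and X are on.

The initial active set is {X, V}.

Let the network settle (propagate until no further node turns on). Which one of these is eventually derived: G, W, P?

X is on, so R turns on (G8).
X and R are on, so E turns on (G12).
X and E are on, so J turns on (G1).
G13: J and X on → P on.
G would need Q, Y, and E (G7), but Y never turns on. W would need G and R (G11), but G never turns on.

P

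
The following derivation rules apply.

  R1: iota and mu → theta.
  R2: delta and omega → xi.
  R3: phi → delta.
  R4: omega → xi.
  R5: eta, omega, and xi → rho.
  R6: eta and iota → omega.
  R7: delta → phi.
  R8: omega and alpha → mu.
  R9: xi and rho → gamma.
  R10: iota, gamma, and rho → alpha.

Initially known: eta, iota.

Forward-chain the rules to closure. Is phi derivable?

phi would need delta (R7), but delta is never established.

No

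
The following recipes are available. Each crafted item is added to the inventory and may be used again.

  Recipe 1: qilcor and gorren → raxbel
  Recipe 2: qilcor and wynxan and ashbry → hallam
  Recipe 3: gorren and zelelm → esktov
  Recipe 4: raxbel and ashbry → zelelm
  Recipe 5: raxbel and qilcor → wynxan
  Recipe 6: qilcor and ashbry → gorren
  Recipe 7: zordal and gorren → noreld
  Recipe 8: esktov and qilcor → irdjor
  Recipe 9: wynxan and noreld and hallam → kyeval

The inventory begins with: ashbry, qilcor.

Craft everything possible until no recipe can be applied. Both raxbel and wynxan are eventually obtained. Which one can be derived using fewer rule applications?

raxbel: Using Recipe 6, qilcor and ashbry make gorren. qilcor and gorren → raxbel (Recipe 1). [2 rule applications]
wynxan: Using Recipe 6, qilcor and ashbry make gorren. Using Recipe 1, qilcor and gorren make raxbel. raxbel and qilcor → wynxan (Recipe 5). [3 rule applications]
raxbel needs fewer.

raxbel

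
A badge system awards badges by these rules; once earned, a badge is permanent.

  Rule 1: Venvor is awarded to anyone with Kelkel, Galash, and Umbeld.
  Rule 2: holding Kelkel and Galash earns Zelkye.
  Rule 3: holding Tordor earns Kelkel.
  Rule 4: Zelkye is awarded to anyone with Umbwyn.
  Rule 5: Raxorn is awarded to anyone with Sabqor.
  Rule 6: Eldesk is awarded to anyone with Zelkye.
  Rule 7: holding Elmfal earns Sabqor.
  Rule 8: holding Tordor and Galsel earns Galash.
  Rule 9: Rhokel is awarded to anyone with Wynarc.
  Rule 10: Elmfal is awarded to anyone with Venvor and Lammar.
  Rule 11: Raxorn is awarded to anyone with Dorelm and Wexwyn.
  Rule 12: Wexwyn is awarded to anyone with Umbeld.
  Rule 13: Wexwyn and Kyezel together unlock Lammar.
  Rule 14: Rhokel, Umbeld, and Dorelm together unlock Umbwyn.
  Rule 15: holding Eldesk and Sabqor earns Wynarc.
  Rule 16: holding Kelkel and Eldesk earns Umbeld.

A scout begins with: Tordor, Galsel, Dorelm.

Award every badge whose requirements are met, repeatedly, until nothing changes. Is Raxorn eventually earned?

With Tordor, Kelkel is earned (Rule 3).
With Tordor and Galsel, Galash is earned (Rule 8).
With Kelkel and Galash, Zelkye is earned (Rule 2).
With Zelkye, Eldesk is earned (Rule 6).
With Kelkel and Eldesk, Umbeld is earned (Rule 16).
With Umbeld, Wexwyn is earned (Rule 12).
With Dorelm and Wexwyn, Raxorn is earned (Rule 11).

Yes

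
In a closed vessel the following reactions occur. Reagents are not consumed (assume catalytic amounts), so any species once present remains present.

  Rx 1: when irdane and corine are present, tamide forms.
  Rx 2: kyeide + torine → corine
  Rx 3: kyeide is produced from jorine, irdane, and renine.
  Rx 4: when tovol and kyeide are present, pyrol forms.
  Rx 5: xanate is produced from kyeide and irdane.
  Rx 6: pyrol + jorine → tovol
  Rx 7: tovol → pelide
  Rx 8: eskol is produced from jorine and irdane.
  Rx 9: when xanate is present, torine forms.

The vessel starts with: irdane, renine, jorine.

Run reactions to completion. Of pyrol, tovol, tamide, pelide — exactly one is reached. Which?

tamide

jorine, irdane, and renine present → kyeide forms (Rx 3).
kyeide and irdane present → xanate forms (Rx 5).
xanate present → torine forms (Rx 9).
kyeide and torine present → corine forms (Rx 2).
irdane and corine present → tamide forms (Rx 1).
tovol would need pyrol and jorine (Rx 6), but pyrol never forms. pelide would need tovol (Rx 7), but tovol never forms. pyrol would need tovol and kyeide (Rx 4), but tovol never forms.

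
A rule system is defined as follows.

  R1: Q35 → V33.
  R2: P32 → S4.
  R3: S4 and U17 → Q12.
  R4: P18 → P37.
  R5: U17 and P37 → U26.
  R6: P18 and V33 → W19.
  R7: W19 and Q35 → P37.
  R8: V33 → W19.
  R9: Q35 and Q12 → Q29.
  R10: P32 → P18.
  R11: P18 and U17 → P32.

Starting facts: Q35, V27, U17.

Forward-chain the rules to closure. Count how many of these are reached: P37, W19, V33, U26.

4

From Q35, R1 gives V33.
V33 holds, so W19 follows (R8).
W19 and Q35 hold, so P37 follows (R7).
U17 and P37 hold, so U26 follows (R5).
P37: reached.
W19: reached.
V33: reached.
U26: reached.
All 4 are reached.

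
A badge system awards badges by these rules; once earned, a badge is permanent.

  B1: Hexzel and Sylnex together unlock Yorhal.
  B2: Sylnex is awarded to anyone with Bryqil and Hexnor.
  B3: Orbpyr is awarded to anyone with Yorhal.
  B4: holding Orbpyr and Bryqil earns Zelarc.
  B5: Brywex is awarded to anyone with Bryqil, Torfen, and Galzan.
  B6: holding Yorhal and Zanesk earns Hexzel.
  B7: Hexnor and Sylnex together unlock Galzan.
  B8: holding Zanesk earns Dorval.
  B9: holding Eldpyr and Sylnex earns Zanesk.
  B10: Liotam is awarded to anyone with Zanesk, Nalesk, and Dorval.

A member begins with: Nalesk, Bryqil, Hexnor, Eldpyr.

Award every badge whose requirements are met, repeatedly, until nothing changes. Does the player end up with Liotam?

Yes

With Bryqil and Hexnor, Sylnex is earned (B2).
With Eldpyr and Sylnex, Zanesk is earned (B9).
With Zanesk, Dorval is earned (B8).
With Zanesk, Nalesk, and Dorval, Liotam is earned (B10).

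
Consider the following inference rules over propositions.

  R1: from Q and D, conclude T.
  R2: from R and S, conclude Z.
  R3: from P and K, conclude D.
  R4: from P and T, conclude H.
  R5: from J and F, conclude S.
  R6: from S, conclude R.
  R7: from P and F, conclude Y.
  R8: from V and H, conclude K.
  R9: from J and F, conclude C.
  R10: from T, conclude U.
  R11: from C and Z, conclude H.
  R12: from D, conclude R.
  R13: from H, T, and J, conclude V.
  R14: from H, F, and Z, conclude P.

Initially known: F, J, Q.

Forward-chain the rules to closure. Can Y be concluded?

Yes

From J and F, R9 gives C.
From J and F, R5 gives S.
From S, R6 gives R.
From R and S, R2 gives Z.
From C and Z, R11 gives H.
From H, F, and Z, R14 gives P.
P and F hold, so Y follows (R7).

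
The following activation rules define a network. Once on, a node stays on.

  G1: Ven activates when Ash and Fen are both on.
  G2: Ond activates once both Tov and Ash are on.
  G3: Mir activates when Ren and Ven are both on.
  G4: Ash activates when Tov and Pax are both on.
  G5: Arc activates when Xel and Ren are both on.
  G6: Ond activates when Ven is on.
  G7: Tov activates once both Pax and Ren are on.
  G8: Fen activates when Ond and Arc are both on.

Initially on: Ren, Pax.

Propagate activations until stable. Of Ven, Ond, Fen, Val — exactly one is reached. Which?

Pax and Ren are on, so Tov activates (G7).
G4: Tov and Pax on → Ash on.
Tov and Ash are on, so Ond activates (G2).
Ven would need Ash and Fen (G1), but Fen never turns on. Fen would need Ond and Arc (G8), but Arc never turns on. No rule produces Val, and it is not given.

Ond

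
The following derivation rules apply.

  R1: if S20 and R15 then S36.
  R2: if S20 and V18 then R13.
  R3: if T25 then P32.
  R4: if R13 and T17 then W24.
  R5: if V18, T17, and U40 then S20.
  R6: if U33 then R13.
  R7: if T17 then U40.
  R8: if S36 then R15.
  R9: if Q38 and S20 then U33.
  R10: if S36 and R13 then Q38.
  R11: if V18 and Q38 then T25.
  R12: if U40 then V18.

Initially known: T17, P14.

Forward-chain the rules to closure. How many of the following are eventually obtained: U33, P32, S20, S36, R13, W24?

From T17, R7 gives U40.
From U40, R12 gives V18.
From V18, T17, and U40, R5 gives S20.
From S20 and V18, R2 gives R13.
From R13 and T17, R4 gives W24.
U33 would need Q38 and S20 (R9), but Q38 is never established.
P32 would need T25 (R3), but T25 is never established.
S20: reached.
S36 would need S20 and R15 (R1), but R15 is never established.
R13: reached.
W24: reached.
Reached: S20, R13, and W24 — 3 of the 6.

3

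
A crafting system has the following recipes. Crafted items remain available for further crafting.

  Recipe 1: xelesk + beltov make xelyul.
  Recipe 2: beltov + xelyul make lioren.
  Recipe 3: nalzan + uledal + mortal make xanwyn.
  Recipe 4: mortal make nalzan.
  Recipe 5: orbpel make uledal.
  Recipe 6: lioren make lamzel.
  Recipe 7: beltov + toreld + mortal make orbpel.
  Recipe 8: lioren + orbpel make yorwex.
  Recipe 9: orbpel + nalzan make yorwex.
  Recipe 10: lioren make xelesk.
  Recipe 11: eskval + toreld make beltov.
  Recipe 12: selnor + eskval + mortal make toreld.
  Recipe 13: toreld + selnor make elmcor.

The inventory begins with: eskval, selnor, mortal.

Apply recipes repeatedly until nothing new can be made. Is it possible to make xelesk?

xelesk would need lioren (Recipe 10), but lioren is never obtained.

No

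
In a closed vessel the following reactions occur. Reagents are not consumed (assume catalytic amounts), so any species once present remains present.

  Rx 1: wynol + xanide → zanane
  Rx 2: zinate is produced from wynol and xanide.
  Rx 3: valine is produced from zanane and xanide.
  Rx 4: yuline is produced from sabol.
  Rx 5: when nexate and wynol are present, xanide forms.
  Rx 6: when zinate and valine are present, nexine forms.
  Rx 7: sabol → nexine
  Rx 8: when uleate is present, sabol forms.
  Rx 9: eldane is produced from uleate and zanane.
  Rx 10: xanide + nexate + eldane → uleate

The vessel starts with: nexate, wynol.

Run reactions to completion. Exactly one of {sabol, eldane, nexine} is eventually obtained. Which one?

nexine

nexate and wynol present → xanide forms (Rx 5).
wynol and xanide present → zinate forms (Rx 2).
wynol and xanide present → zanane forms (Rx 1).
zanane and xanide present → valine forms (Rx 3).
zinate and valine present → nexine forms (Rx 6).
eldane would need uleate and zanane (Rx 9), but uleate never forms. sabol would need uleate (Rx 8), but uleate never forms.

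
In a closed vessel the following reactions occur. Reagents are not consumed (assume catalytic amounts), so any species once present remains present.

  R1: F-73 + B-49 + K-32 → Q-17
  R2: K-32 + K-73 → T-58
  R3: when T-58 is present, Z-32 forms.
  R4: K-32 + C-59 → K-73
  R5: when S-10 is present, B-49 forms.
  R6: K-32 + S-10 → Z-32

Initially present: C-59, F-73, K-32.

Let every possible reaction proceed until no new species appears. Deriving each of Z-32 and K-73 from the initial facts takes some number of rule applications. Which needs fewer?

K-73: K-32 and C-59 present → K-73 forms (R4). [1 rule application]
Z-32: K-32 and C-59 present → K-73 forms (R4). K-32 and K-73 present → T-58 forms (R2). T-58 present → Z-32 forms (R3). [3 rule applications]
K-73 needs fewer.

K-73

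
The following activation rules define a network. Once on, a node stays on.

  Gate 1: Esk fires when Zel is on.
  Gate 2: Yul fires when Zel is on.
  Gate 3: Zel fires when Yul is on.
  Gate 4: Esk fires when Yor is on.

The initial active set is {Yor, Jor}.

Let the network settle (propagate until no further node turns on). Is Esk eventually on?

Yes

Gate 4: Yor on → Esk on.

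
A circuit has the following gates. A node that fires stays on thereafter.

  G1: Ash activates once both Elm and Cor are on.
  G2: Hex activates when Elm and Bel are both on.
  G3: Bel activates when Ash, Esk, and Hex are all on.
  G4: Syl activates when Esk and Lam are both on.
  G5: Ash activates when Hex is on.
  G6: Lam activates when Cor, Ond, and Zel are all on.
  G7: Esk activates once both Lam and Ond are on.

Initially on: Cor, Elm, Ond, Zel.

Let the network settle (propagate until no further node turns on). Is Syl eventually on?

G6: Cor, Ond, and Zel on → Lam on.
Lam and Ond are on, so Esk activates (G7).
G4: Esk and Lam on → Syl on.

Yes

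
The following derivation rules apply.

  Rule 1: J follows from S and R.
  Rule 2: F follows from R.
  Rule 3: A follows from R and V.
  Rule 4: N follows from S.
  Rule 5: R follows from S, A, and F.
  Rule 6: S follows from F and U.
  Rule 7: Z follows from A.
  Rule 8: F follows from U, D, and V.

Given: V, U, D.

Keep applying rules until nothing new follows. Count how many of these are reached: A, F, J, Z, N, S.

U, D, and V hold, so F follows (Rule 8).
From F and U, Rule 6 gives S.
S holds, so N follows (Rule 4).
A would need R and V (Rule 3), but R is never established.
F: reached.
J would need S and R (Rule 1), but R is never established.
Z would need A (Rule 7), but A is never established.
N: reached.
S: reached.
Reached: F, N, and S — 3 of the 6.

3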